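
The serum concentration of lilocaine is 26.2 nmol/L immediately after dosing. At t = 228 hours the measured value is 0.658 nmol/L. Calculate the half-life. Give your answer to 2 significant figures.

A/A₀ = 0.658/26.2 ≈ 0.025115.
n = log₂(39.818) ≈ 5.3153 half-lives elapsed in 228 hours.
t½ = 228/5.3153 ≈ 42.895 hours.

43 hours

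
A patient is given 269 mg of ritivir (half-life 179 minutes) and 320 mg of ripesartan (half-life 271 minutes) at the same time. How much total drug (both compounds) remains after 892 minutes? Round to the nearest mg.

41 mg

ritivir: 269 × (1/2)^(892/179) = 269 × (1/2)^4.9832 ≈ 8.5045 mg.
ripesartan: 320 × (1/2)^(892/271) = 320 × (1/2)^3.2915 ≈ 32.682 mg.
Total = 8.5045 + 32.682 ≈ 41.186 mg.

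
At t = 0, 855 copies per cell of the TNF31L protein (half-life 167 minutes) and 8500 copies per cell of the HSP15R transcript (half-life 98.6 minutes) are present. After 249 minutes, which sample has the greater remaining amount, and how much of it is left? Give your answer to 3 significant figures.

HSP15R transcript, 1480 copies per cell

TNF31L protein: 855 × (1/2)^1.491 ≈ 304.18 copies per cell.
HSP15R transcript: 8500 × (1/2)^2.5254 ≈ 1476.4 copies per cell.
HSP15R transcript has more remaining, at ≈ 1476.4 copies per cell.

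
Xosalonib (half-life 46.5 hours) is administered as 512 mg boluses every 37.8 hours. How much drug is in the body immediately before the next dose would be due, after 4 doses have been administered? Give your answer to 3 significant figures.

The 4 doses were given 151.2, 113.4, 75.6, 37.8 hours ago.
Total = 512·(1/2)^(151.2/46.5) + 512·(1/2)^(113.4/46.5) + 512·(1/2)^(75.6/46.5) + 512·(1/2)^(37.8/46.5)
      = 53.757 + 94.438 + 165.9 + 291.45 ≈ 605.55 mg.

606 mg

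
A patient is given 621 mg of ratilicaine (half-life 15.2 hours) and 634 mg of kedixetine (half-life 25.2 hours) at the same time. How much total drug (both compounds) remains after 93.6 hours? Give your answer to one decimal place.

57.0 mg

ratilicaine: 621 × (1/2)^(93.6/15.2) = 621 × (1/2)^6.1579 ≈ 8.6972 mg.
kedixetine: 634 × (1/2)^(93.6/25.2) = 634 × (1/2)^3.7143 ≈ 48.303 mg.
Total = 8.6972 + 48.303 ≈ 57.001 mg.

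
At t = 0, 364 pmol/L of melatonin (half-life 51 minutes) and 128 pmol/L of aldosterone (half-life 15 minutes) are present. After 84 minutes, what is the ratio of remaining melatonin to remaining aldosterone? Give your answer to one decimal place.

44.0

melatonin: 364 × (1/2)^(84/51) = 364 × (1/2)^1.6471 ≈ 116.22 pmol/L.
aldosterone: 128 × (1/2)^(84/15) = 128 × (1/2)^5.6 ≈ 2.639 pmol/L.
Ratio ≈ 116.22 / 2.639 ≈ 44.04.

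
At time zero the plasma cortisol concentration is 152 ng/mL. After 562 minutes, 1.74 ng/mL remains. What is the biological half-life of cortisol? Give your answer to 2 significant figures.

87 minutes

A/A₀ = 1.74/152 ≈ 0.011447.
n = log₂(87.356) ≈ 6.4488 half-lives elapsed in 562 minutes.
t½ = 562/6.4488 ≈ 87.147 minutes.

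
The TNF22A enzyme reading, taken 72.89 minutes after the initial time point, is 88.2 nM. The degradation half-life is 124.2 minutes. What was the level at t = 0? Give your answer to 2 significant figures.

Number of half-lives elapsed: n = 72.89/124.2 ≈ 0.58688.
A₀ = A × 2^n = 88.2 × 2^0.58688 = 88.2 × 1.502 ≈ 132.48 nM.

130 nM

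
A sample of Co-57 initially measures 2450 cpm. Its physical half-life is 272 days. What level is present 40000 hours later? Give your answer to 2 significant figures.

35 cpm

Convert the elapsed time: 40000 hours = 1666.67 days.
Number of half-lives: n = 1666.67/272 ≈ 6.1275.
Remaining = 2450 × (1/2)^6.1275 = 2450 × 0.014304 ≈ 35.044 cpm.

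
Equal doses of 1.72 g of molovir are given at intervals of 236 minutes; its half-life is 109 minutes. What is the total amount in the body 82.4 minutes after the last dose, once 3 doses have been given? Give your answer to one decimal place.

1.3 g

The 3 doses were given 554.4, 318.4, 82.4 minutes ago.
Total = 1.72·(1/2)^(554.4/109) + 1.72·(1/2)^(318.4/109) + 1.72·(1/2)^(82.4/109)
      = 0.050631 + 0.22709 + 1.0185 ≈ 1.2962 g.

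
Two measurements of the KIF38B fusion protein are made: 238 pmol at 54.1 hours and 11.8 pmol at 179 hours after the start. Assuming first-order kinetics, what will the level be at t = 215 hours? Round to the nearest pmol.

5 pmol

Over Δt = 179 − 54.1 = 124.9 hours, the level fell by a factor of 238/11.8 ≈ 20.169.
n = log₂(20.169) ≈ 4.3341 half-lives, so t½ = 124.9/4.3341 ≈ 28.818 hours.
From t = 179 to t = 215: 11.8 × (1/2)^((215−179)/28.818) ≈ 4.964 pmol.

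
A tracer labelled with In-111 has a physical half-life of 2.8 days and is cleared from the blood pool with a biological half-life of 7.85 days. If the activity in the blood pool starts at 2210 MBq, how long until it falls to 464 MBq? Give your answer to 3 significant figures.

4.65 days

1/t_eff = 1/t_phys + 1/t_biol = 1/2.8 + 1/7.85 = 0.48453 per day.
t_eff = 2.8 × 7.85 / (2.8 + 7.85) ≈ 2.0638 days.
n = log₂(2210/464) ≈ 2.2518; t = 2.2518 × 2.0638 ≈ 4.6475 days.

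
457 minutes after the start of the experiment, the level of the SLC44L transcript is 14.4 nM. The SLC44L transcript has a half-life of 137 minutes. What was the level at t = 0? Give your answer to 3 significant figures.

Number of half-lives elapsed: n = 457/137 ≈ 3.3358.
A₀ = A × 2^n = 14.4 × 2^3.3358 = 14.4 × 10.096 ≈ 145.39 nM.

145 nM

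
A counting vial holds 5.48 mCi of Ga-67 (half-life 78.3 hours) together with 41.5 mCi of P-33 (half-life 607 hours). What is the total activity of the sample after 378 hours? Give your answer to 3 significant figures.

Ga-67: 5.48 × (1/2)^(378/78.3) = 5.48 × (1/2)^4.8276 ≈ 0.19299 mCi.
P-33: 41.5 × (1/2)^(378/607) = 41.5 × (1/2)^0.62273 ≈ 26.952 mCi.
Total = 0.19299 + 26.952 ≈ 27.145 mCi.

27.1 mCi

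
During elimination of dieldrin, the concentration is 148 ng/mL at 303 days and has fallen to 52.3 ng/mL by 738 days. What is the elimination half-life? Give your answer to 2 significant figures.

Over Δt = 738 − 303 = 435 days, the level fell by a factor of 148/52.3 ≈ 2.8298.
n = log₂(2.8298) ≈ 1.5007 half-lives, so t½ = 435/1.5007 ≈ 289.86 days.

290 days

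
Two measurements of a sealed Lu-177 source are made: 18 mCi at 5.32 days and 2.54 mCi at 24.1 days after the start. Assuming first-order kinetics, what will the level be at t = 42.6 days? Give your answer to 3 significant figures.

0.369 mCi

Over Δt = 24.1 − 5.32 = 18.78 days, the level fell by a factor of 18/2.54 ≈ 7.0866.
n = log₂(7.0866) ≈ 2.8251 half-lives, so t½ = 18.78/2.8251 ≈ 6.6476 days.
From t = 24.1 to t = 42.6: 2.54 × (1/2)^((42.6−24.1)/6.6476) ≈ 0.36904 mCi.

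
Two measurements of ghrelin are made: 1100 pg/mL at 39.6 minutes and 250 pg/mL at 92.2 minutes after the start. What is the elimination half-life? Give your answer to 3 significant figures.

24.6 minutes

Over Δt = 92.2 − 39.6 = 52.6 minutes, the level fell by a factor of 1100/250 ≈ 4.4.
n = log₂(4.4) ≈ 2.1375 half-lives, so t½ = 52.6/2.1375 ≈ 24.608 minutes.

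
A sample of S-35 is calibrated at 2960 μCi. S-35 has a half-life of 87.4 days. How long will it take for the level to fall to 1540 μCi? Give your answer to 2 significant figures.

Fraction remaining = 1540/2960 ≈ 0.52027.
n = log₂(2960/1540) = ln(1.9221)/ln 2 ≈ 0.94267 half-lives.
t = n × t½ = 0.94267 × 87.4 ≈ 82.389 days.

82 days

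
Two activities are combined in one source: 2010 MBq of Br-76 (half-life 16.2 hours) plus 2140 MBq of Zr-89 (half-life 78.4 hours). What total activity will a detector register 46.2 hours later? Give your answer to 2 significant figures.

Br-76: 2010 × (1/2)^(46.2/16.2) = 2010 × (1/2)^2.8519 ≈ 278.42 MBq.
Zr-89: 2140 × (1/2)^(46.2/78.4) = 2140 × (1/2)^0.58929 ≈ 1422.4 MBq.
Total = 278.42 + 1422.4 ≈ 1700.8 MBq.

1700 MBq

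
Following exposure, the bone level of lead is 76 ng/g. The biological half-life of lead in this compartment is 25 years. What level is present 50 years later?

Elapsed time is 2 half-lives (50/25).
Each half-life halves the amount: 76 × (1/2)^2 = 76/4 = 19 ng/g.

19 ng/g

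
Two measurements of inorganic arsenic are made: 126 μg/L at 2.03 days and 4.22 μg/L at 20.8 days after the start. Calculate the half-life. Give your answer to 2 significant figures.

3.8 days

Over Δt = 20.8 − 2.03 = 18.77 days, the level fell by a factor of 126/4.22 ≈ 29.858.
n = log₂(29.858) ≈ 4.9 half-lives, so t½ = 18.77/4.9 ≈ 3.8306 days.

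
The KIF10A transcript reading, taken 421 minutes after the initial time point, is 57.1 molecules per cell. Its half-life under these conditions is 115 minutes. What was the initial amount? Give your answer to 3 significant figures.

Number of half-lives elapsed: n = 421/115 ≈ 3.6609.
A₀ = A × 2^n = 57.1 × 2^3.6609 = 57.1 × 12.648 ≈ 722.22 molecules per cell.

722 molecules per cell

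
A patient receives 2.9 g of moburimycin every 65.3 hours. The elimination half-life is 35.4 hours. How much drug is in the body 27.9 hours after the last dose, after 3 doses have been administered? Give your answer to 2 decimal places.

2.28 g

The 3 doses were given 158.5, 93.2, 27.9 hours ago.
Total = 2.9·(1/2)^(158.5/35.4) + 2.9·(1/2)^(93.2/35.4) + 2.9·(1/2)^(27.9/35.4)
      = 0.13019 + 0.46758 + 1.6794 ≈ 2.2771 g.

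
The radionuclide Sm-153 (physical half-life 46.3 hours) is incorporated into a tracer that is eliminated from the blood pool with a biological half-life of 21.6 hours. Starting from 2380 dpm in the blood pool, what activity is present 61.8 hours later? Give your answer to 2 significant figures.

1/t_eff = 1/t_phys + 1/t_biol = 1/46.3 + 1/21.6 = 0.067895 per hour.
t_eff = 46.3 × 21.6 / (46.3 + 21.6) ≈ 14.729 hours.
Remaining = 2380 × (1/2)^(61.8/14.729) = 2380 × (1/2)^4.1959 ≈ 129.86 dpm.

130 dpm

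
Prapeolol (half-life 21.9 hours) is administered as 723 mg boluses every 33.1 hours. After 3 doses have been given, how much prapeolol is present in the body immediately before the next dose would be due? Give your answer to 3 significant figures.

The 3 doses were given 99.3, 66.2, 33.1 hours ago.
Total = 723·(1/2)^(99.3/21.9) + 723·(1/2)^(66.2/21.9) + 723·(1/2)^(33.1/21.9)
      = 31.203 + 88.956 + 253.6 ≈ 373.76 mg.

374 mg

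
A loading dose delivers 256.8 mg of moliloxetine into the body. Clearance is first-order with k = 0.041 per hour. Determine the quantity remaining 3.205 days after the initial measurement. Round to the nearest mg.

t½ = ln 2 / k = 0.69315 / 0.041 ≈ 16.906 hours.
Convert the elapsed time: 3.205 days = 76.92 hours.
Number of half-lives: n = 76.92/16.906 ≈ 4.5499.
Remaining = 256.8 × (1/2)^4.5499 = 256.8 × 0.042693 ≈ 10.964 mg.

11 mg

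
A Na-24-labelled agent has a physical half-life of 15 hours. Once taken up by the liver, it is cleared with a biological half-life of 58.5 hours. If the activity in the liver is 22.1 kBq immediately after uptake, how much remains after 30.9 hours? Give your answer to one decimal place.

3.7 kBq

1/t_eff = 1/t_phys + 1/t_biol = 1/15 + 1/58.5 = 0.083761 per hour.
t_eff = 15 × 58.5 / (15 + 58.5) ≈ 11.939 hours.
Remaining = 22.1 × (1/2)^(30.9/11.939) = 22.1 × (1/2)^2.5882 ≈ 3.6751 kBq.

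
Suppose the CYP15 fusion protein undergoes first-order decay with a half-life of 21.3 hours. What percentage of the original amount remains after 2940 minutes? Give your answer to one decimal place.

2940 minutes = 49 hours.
n = 49/21.3 ≈ 2.3005 half-lives.
Fraction remaining = (1/2)^2.3005 ≈ 0.203, i.e. 20.3%.

20.3%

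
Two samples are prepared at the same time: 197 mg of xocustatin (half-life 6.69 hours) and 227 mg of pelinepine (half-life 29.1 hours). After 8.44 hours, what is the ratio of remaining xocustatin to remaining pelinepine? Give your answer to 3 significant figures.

0.443

xocustatin: 197 × (1/2)^(8.44/6.69) = 197 × (1/2)^1.2616 ≈ 82.166 mg.
pelinepine: 227 × (1/2)^(8.44/29.1) = 227 × (1/2)^0.29003 ≈ 185.66 mg.
Ratio ≈ 82.166 / 185.66 ≈ 0.44256.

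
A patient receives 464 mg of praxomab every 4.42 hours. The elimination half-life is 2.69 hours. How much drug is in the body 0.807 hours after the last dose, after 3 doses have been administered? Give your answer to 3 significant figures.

The 3 doses were given 9.647, 5.227, 0.807 hours ago.
Total = 464·(1/2)^(9.647/2.69) + 464·(1/2)^(5.227/2.69) + 464·(1/2)^(0.807/2.69)
      = 38.632 + 120.66 + 376.89 ≈ 536.18 mg.

536 mg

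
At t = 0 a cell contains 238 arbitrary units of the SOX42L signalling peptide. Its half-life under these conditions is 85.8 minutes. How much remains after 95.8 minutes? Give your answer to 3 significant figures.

Number of half-lives: n = 95.8/85.8 ≈ 1.1166.
Remaining = 238 × (1/2)^1.1166 = 238 × 0.4612 ≈ 109.76 arbitrary units.

110 arbitrary units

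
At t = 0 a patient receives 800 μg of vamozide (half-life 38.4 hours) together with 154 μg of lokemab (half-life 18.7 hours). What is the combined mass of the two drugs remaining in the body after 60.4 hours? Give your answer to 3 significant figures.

285 μg

vamozide: 800 × (1/2)^(60.4/38.4) = 800 × (1/2)^1.5729 ≈ 268.9 μg.
lokemab: 154 × (1/2)^(60.4/18.7) = 154 × (1/2)^3.2299 ≈ 16.414 μg.
Total = 268.9 + 16.414 ≈ 285.32 μg.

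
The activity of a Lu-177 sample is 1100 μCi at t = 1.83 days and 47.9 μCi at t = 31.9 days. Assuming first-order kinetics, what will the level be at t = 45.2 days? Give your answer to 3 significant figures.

12.0 μCi

Over Δt = 31.9 − 1.83 = 30.07 days, the level fell by a factor of 1100/47.9 ≈ 22.965.
n = log₂(22.965) ≈ 4.5213 half-lives, so t½ = 30.07/4.5213 ≈ 6.6507 days.
From t = 31.9 to t = 45.2: 47.9 × (1/2)^((45.2−31.9)/6.6507) ≈ 11.977 μCi.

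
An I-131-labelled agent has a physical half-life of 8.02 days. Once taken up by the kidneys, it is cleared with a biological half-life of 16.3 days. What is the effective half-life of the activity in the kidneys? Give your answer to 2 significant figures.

5.4 days

1/t_eff = 1/t_phys + 1/t_biol = 1/8.02 + 1/16.3 = 0.18604 per day.
t_eff = 8.02 × 16.3 / (8.02 + 16.3) ≈ 5.3752 days.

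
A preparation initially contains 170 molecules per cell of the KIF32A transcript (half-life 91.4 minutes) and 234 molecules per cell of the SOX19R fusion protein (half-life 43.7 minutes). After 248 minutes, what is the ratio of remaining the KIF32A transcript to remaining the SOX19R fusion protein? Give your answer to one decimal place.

5.7

KIF32A transcript: 170 × (1/2)^(248/91.4) = 170 × (1/2)^2.7133 ≈ 25.921 molecules per cell.
SOX19R fusion protein: 234 × (1/2)^(248/43.7) = 234 × (1/2)^5.6751 ≈ 4.5799 molecules per cell.
Ratio ≈ 25.921 / 4.5799 ≈ 5.6597.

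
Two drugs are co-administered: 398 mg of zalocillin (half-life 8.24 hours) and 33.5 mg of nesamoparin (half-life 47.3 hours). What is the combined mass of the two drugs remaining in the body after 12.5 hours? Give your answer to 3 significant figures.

167 mg

zalocillin: 398 × (1/2)^(12.5/8.24) = 398 × (1/2)^1.517 ≈ 139.07 mg.
nesamoparin: 33.5 × (1/2)^(12.5/47.3) = 33.5 × (1/2)^0.26427 ≈ 27.893 mg.
Total = 139.07 + 27.893 ≈ 166.96 mg.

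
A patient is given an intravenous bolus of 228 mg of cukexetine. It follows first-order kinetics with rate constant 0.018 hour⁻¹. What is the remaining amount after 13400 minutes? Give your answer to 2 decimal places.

4.09 mg

t½ = ln 2 / λ = 0.69315 / 0.018 ≈ 38.508 hours.
Convert the elapsed time: 13400 minutes = 223.333 hours.
Number of half-lives: n = 223.333/38.508 ≈ 5.7996.
Remaining = 228 × (1/2)^5.7996 = 228 × 0.017953 ≈ 4.0933 mg.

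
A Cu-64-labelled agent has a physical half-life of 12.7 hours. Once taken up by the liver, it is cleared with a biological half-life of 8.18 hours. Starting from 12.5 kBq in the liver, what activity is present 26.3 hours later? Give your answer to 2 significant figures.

0.32 kBq

1/t_eff = 1/t_phys + 1/t_biol = 1/12.7 + 1/8.18 = 0.20099 per hour.
t_eff = 12.7 × 8.18 / (12.7 + 8.18) ≈ 4.9754 hours.
Remaining = 12.5 × (1/2)^(26.3/4.9754) = 12.5 × (1/2)^5.286 ≈ 0.32037 kBq.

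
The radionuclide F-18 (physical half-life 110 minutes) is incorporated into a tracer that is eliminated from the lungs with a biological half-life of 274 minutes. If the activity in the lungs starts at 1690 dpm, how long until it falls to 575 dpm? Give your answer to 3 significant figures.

1/t_eff = 1/t_phys + 1/t_biol = 1/110 + 1/274 = 0.012741 per minute.
t_eff = 110 × 274 / (110 + 274) ≈ 78.49 minutes.
n = log₂(1690/575) ≈ 1.5554; t = 1.5554 × 78.49 ≈ 122.08 minutes.

122 minutes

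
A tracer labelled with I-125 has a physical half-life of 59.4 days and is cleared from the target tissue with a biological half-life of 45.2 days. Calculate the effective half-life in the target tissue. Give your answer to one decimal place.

25.7 days

1/t_eff = 1/t_phys + 1/t_biol = 1/59.4 + 1/45.2 = 0.038959 per day.
t_eff = 59.4 × 45.2 / (59.4 + 45.2) ≈ 25.668 days.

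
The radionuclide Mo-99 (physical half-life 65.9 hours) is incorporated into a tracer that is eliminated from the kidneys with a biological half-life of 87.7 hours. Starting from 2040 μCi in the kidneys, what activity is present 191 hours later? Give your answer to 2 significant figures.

60 μCi

1/t_eff = 1/t_phys + 1/t_biol = 1/65.9 + 1/87.7 = 0.026577 per hour.
t_eff = 65.9 × 87.7 / (65.9 + 87.7) ≈ 37.626 hours.
Remaining = 2040 × (1/2)^(191/37.626) = 2040 × (1/2)^5.0762 ≈ 60.47 μCi.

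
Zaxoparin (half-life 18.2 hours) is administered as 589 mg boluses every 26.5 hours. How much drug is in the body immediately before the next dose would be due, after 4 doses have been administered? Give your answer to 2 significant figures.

The 4 doses were given 106, 79.5, 53, 26.5 hours ago.
Total = 589·(1/2)^(106/18.2) + 589·(1/2)^(79.5/18.2) + 589·(1/2)^(53/18.2) + 589·(1/2)^(26.5/18.2)
      = 10.396 + 28.522 + 78.251 + 214.69 ≈ 331.85 mg.

330 mg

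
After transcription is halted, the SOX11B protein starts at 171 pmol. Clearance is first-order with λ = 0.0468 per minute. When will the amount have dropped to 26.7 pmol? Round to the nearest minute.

t½ = ln 2 / λ = 0.69315 / 0.0468 ≈ 14.811 minutes.
Fraction remaining = 26.7/171 ≈ 0.15614.
n = log₂(171/26.7) = ln(6.4045)/ln 2 ≈ 2.6791 half-lives.
t = n × t½ = 2.6791 × 14.811 ≈ 39.679 minutes.

40 minutes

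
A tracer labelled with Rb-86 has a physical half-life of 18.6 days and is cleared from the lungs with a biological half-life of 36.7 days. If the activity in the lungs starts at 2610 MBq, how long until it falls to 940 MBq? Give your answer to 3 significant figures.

18.2 days

1/t_eff = 1/t_phys + 1/t_biol = 1/18.6 + 1/36.7 = 0.081011 per day.
t_eff = 18.6 × 36.7 / (18.6 + 36.7) ≈ 12.344 days.
n = log₂(2610/940) ≈ 1.4733; t = 1.4733 × 12.344 ≈ 18.187 days.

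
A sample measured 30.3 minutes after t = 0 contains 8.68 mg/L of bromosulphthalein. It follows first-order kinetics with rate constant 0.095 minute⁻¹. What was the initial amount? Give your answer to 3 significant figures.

t½ = ln 2 / λ = 0.69315 / 0.095 ≈ 7.2963 minutes.
Number of half-lives elapsed: n = 30.3/7.2963 ≈ 4.1528.
A₀ = A × 2^n = 8.68 × 2^4.1528 = 8.68 × 17.788 ≈ 154.4 mg/L.

154 mg/L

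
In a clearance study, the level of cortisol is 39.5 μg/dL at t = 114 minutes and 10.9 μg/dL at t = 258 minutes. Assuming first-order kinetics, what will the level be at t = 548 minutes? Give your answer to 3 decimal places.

0.815 μg/dL

Over Δt = 258 − 114 = 144 minutes, the level fell by a factor of 39.5/10.9 ≈ 3.6239.
n = log₂(3.6239) ≈ 1.8575 half-lives, so t½ = 144/1.8575 ≈ 77.523 minutes.
From t = 258 to t = 548: 10.9 × (1/2)^((548−258)/77.523) ≈ 0.8153 μg/dL.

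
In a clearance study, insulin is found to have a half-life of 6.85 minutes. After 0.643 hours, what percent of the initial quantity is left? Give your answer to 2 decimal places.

0.643 hours = 38.58 minutes.
n = 38.58/6.85 ≈ 5.6321 half-lives.
Fraction remaining = (1/2)^5.6321 ≈ 0.020163, i.e. 2.0163%.

2.02%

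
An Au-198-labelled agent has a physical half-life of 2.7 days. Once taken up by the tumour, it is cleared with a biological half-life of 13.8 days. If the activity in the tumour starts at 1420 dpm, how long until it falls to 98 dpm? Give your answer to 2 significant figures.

8.7 days

1/t_eff = 1/t_phys + 1/t_biol = 1/2.7 + 1/13.8 = 0.44283 per day.
t_eff = 2.7 × 13.8 / (2.7 + 13.8) ≈ 2.2582 days.
n = log₂(1420/98) ≈ 3.857; t = 3.857 × 2.2582 ≈ 8.7097 days.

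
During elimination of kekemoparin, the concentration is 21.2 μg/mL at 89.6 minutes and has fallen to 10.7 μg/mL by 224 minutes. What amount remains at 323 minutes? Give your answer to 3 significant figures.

6.47 μg/mL

Over Δt = 224 − 89.6 = 134.4 minutes, the level fell by a factor of 21.2/10.7 ≈ 1.9813.
n = log₂(1.9813) ≈ 0.98645 half-lives, so t½ = 134.4/0.98645 ≈ 136.25 minutes.
From t = 224 to t = 323: 10.7 × (1/2)^((323−224)/136.25) ≈ 6.4662 μg/mL.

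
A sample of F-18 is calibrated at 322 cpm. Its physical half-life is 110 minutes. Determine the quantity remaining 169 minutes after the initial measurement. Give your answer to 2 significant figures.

Number of half-lives: n = 169/110 ≈ 1.5364.
Remaining = 322 × (1/2)^1.5364 = 322 × 0.34475 ≈ 111.01 cpm.

110 cpm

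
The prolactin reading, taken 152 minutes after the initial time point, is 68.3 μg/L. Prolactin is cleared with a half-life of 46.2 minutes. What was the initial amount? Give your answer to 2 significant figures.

670 μg/L

Number of half-lives elapsed: n = 152/46.2 ≈ 3.29.
A₀ = A × 2^n = 68.3 × 2^3.29 = 68.3 × 9.7814 ≈ 668.07 μg/L.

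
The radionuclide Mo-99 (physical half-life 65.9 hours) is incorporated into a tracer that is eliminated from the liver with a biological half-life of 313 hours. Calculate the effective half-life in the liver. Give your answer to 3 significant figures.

54.4 hours

1/t_eff = 1/t_phys + 1/t_biol = 1/65.9 + 1/313 = 0.018369 per hour.
t_eff = 65.9 × 313 / (65.9 + 313) ≈ 54.438 hours.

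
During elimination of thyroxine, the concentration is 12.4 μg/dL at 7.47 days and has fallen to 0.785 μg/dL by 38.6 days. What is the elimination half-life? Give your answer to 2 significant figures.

7.8 days

Over Δt = 38.6 − 7.47 = 31.13 days, the level fell by a factor of 12.4/0.785 ≈ 15.796.
n = log₂(15.796) ≈ 3.9815 half-lives, so t½ = 31.13/3.9815 ≈ 7.8187 days.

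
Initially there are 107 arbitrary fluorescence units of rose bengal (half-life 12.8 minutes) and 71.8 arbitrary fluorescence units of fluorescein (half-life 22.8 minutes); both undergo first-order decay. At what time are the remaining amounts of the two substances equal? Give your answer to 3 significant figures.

Set 107·(1/2)^(t/12.8) = 71.8·(1/2)^(t/22.8).
Taking log₂: log₂(107/71.8) = t·(1/12.8 − 1/22.8).
log₂(1.4903) = 0.57556; 1/12.8 − 1/22.8 = 0.034265.
t = 0.57556 / 0.034265 ≈ 16.797 minutes.

16.8 minutes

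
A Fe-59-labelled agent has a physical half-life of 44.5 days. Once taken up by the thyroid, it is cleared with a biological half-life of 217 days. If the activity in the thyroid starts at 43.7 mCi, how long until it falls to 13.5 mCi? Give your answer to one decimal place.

62.6 days

1/t_eff = 1/t_phys + 1/t_biol = 1/44.5 + 1/217 = 0.02708 per day.
t_eff = 44.5 × 217 / (44.5 + 217) ≈ 36.927 days.
n = log₂(43.7/13.5) ≈ 1.6947; t = 1.6947 × 36.927 ≈ 62.58 days.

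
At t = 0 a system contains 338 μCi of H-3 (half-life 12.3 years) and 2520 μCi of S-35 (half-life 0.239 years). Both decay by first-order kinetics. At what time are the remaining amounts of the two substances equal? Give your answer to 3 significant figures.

0.706 years

Set 338·(1/2)^(t/12.3) = 2520·(1/2)^(t/0.239).
Taking log₂: log₂(338/2520) = t·(1/12.3 − 1/0.239).
log₂(0.13413) = -2.8983; 1/12.3 − 1/0.239 = -4.1028.
t = -2.8983 / -4.1028 ≈ 0.70643 years.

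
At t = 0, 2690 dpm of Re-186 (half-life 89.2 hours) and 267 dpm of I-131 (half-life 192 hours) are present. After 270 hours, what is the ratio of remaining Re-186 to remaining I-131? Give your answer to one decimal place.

3.3

Re-186: 2690 × (1/2)^(270/89.2) = 2690 × (1/2)^3.0269 ≈ 330.04 dpm.
I-131: 267 × (1/2)^(270/192) = 267 × (1/2)^1.4062 ≈ 100.74 dpm.
Ratio ≈ 330.04 / 100.74 ≈ 3.2762.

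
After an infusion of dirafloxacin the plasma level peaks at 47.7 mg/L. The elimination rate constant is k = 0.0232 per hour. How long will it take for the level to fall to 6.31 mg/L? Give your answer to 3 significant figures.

87.2 hours

t½ = ln 2 / k = 0.69315 / 0.0232 ≈ 29.877 hours.
Fraction remaining = 6.31/47.7 ≈ 0.13229.
n = log₂(47.7/6.31) = ln(7.5594)/ln 2 ≈ 2.9183 half-lives.
t = n × t½ = 2.9183 × 29.877 ≈ 87.189 hours.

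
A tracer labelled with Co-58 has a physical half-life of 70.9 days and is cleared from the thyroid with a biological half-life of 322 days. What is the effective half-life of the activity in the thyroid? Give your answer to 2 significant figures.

58 days

1/t_eff = 1/t_phys + 1/t_biol = 1/70.9 + 1/322 = 0.01721 per day.
t_eff = 70.9 × 322 / (70.9 + 322) ≈ 58.106 days.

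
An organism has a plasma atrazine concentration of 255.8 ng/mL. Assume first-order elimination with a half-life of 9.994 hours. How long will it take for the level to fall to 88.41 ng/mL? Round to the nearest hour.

15 hours

Fraction remaining = 88.41/255.8 ≈ 0.34562.
n = log₂(255.8/88.41) = ln(2.8933)/ln 2 ≈ 1.5327 half-lives.
t = n × t½ = 1.5327 × 9.994 ≈ 15.318 hours.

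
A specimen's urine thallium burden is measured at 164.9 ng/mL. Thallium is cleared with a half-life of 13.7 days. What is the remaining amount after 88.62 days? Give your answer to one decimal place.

Number of half-lives: n = 88.62/13.7 ≈ 6.4686.
Remaining = 164.9 × (1/2)^6.4686 = 164.9 × 0.011292 ≈ 1.862 ng/mL.

1.9 ng/mL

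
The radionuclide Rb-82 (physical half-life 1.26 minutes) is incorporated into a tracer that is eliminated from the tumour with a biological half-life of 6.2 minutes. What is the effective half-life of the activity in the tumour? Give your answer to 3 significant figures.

1/t_eff = 1/t_phys + 1/t_biol = 1/1.26 + 1/6.2 = 0.95494 per minute.
t_eff = 1.26 × 6.2 / (1.26 + 6.2) ≈ 1.0472 minutes.

1.05 minutes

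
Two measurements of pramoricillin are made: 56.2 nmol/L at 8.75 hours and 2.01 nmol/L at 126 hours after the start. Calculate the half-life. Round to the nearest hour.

Over Δt = 126 − 8.75 = 117.25 hours, the level fell by a factor of 56.2/2.01 ≈ 27.96.
n = log₂(27.96) ≈ 4.8053 half-lives, so t½ = 117.25/4.8053 ≈ 24.4 hours.

24 hours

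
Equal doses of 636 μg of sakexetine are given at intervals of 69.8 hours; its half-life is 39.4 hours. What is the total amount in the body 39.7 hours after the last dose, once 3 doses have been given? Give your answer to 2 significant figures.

440 μg

The 3 doses were given 179.3, 109.5, 39.7 hours ago.
Total = 636·(1/2)^(179.3/39.4) + 636·(1/2)^(109.5/39.4) + 636·(1/2)^(39.7/39.4)
      = 27.136 + 92.648 + 316.33 ≈ 436.11 μg.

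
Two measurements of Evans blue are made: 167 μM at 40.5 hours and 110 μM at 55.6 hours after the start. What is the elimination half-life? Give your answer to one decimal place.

25.1 hours

Over Δt = 55.6 − 40.5 = 15.1 hours, the level fell by a factor of 167/110 ≈ 1.5182.
n = log₂(1.5182) ≈ 0.60234 half-lives, so t½ = 15.1/0.60234 ≈ 25.069 hours.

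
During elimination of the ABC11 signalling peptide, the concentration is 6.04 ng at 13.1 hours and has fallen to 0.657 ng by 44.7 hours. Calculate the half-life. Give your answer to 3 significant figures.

Over Δt = 44.7 − 13.1 = 31.6 hours, the level fell by a factor of 6.04/0.657 ≈ 9.1933.
n = log₂(9.1933) ≈ 3.2006 half-lives, so t½ = 31.6/3.2006 ≈ 9.8732 hours.

9.87 hours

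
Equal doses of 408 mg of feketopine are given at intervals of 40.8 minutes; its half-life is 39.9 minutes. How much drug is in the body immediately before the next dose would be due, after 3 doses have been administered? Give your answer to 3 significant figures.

The 3 doses were given 122.4, 81.6, 40.8 minutes ago.
Total = 408·(1/2)^(122.4/39.9) + 408·(1/2)^(81.6/39.9) + 408·(1/2)^(40.8/39.9)
      = 48.663 + 98.86 + 200.84 ≈ 348.36 mg.

348 mg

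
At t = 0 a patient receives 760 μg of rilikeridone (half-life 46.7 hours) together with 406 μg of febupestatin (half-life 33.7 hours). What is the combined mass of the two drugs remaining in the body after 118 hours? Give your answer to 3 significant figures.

168 μg

rilikeridone: 760 × (1/2)^(118/46.7) = 760 × (1/2)^2.5268 ≈ 131.88 μg.
febupestatin: 406 × (1/2)^(118/33.7) = 406 × (1/2)^3.5015 ≈ 35.849 μg.
Total = 131.88 + 35.849 ≈ 167.73 μg.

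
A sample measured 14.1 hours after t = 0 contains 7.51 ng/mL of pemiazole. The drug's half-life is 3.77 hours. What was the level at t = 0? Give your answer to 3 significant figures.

100 ng/mL

Number of half-lives elapsed: n = 14.1/3.77 ≈ 3.7401.
A₀ = A × 2^n = 7.51 × 2^3.7401 = 7.51 × 13.362 ≈ 100.35 ng/mL.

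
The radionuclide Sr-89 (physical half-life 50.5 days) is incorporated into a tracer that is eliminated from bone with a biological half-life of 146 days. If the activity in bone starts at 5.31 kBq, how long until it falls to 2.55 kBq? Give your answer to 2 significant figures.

40 days

1/t_eff = 1/t_phys + 1/t_biol = 1/50.5 + 1/146 = 0.026651 per day.
t_eff = 50.5 × 146 / (50.5 + 146) ≈ 37.522 days.
n = log₂(5.31/2.55) ≈ 1.0582; t = 1.0582 × 37.522 ≈ 39.706 days.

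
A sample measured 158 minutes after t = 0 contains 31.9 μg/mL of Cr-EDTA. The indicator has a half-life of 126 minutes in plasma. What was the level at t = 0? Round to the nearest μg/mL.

76 μg/mL

Number of half-lives elapsed: n = 158/126 ≈ 1.254.
A₀ = A × 2^n = 31.9 × 2^1.254 = 31.9 × 2.385 ≈ 76.08 μg/mL.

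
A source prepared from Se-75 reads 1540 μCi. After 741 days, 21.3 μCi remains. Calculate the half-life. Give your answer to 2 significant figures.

120 days

A/A₀ = 21.3/1540 ≈ 0.013831.
n = log₂(72.3) ≈ 6.1759 half-lives elapsed in 741 days.
t½ = 741/6.1759 ≈ 119.98 days.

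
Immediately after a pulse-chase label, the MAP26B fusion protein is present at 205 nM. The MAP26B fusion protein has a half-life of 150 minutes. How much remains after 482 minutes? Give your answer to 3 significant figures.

Number of half-lives: n = 482/150 ≈ 3.2133.
Remaining = 205 × (1/2)^3.2133 = 205 × 0.10782 ≈ 22.103 nM.

22.1 nM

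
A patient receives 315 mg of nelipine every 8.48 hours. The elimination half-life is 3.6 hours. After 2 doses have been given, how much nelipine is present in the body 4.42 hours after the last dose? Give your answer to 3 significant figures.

The 2 doses were given 12.9, 4.42 hours ago.
Total = 315·(1/2)^(12.9/3.6) + 315·(1/2)^(4.42/3.6)
      = 26.28 + 134.5 ≈ 160.78 mg.

161 mg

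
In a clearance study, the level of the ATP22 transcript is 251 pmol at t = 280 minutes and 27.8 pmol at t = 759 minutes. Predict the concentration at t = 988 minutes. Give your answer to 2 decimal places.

Over Δt = 759 − 280 = 479 minutes, the level fell by a factor of 251/27.8 ≈ 9.0288.
n = log₂(9.0288) ≈ 3.1745 half-lives, so t½ = 479/3.1745 ≈ 150.89 minutes.
From t = 759 to t = 988: 27.8 × (1/2)^((988−759)/150.89) ≈ 9.7091 pmol.

9.71 pmol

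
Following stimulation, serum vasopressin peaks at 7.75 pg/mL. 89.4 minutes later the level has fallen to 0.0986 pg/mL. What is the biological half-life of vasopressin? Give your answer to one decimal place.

14.2 minutes

A/A₀ = 0.0986/7.75 ≈ 0.012723.
n = log₂(78.6) ≈ 6.2965 half-lives elapsed in 89.4 minutes.
t½ = 89.4/6.2965 ≈ 14.198 minutes.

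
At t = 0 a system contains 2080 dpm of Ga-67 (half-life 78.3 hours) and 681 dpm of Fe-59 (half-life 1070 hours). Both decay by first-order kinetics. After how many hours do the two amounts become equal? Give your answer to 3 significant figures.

136 hours

Set 2080·(1/2)^(t/78.3) = 681·(1/2)^(t/1070).
Taking log₂: log₂(2080/681) = t·(1/78.3 − 1/1070).
log₂(3.0543) = 1.6109; 1/78.3 − 1/1070 = 0.011837.
t = 1.6109 / 0.011837 ≈ 136.09 hours.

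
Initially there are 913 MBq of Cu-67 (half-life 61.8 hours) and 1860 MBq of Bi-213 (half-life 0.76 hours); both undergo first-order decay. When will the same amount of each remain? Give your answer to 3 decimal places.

Set 913·(1/2)^(t/61.8) = 1860·(1/2)^(t/0.76).
Taking log₂: log₂(913/1860) = t·(1/61.8 − 1/0.76).
log₂(0.49086) = -1.0266; 1/61.8 − 1/0.76 = -1.2996.
t = -1.0266 / -1.2996 ≈ 0.78994 hours.

0.790 hours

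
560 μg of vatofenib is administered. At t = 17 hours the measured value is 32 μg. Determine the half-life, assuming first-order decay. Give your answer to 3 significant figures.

4.12 hours

A/A₀ = 32/560 ≈ 0.057143.
n = log₂(17.5) ≈ 4.1293 half-lives elapsed in 17 hours.
t½ = 17/4.1293 ≈ 4.1169 hours.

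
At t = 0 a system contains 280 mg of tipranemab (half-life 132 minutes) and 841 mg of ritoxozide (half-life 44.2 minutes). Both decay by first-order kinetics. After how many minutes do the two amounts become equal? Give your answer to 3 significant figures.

105 minutes

Set 280·(1/2)^(t/132) = 841·(1/2)^(t/44.2).
Taking log₂: log₂(280/841) = t·(1/132 − 1/44.2).
log₂(0.33294) = -1.5867; 1/132 − 1/44.2 = -0.015049.
t = -1.5867 / -0.015049 ≈ 105.44 minutes.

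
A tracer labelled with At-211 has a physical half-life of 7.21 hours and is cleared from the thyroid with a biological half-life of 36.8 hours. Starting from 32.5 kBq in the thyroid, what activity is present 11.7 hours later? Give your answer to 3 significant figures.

1/t_eff = 1/t_phys + 1/t_biol = 1/7.21 + 1/36.8 = 0.16587 per hour.
t_eff = 7.21 × 36.8 / (7.21 + 36.8) ≈ 6.0288 hours.
Remaining = 32.5 × (1/2)^(11.7/6.0288) = 32.5 × (1/2)^1.9407 ≈ 8.466 kBq.

8.47 kBq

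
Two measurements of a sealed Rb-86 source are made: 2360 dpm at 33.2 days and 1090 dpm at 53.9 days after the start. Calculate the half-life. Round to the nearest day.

Over Δt = 53.9 − 33.2 = 20.7 days, the level fell by a factor of 2360/1090 ≈ 2.1651.
n = log₂(2.1651) ≈ 1.1145 half-lives, so t½ = 20.7/1.1145 ≈ 18.574 days.

19 days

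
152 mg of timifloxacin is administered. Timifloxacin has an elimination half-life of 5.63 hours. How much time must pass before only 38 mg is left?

11.26 hours

38/152 = 1/4, so 2 half-lives have elapsed.
t = 2 × 5.63 = 11.26 hours.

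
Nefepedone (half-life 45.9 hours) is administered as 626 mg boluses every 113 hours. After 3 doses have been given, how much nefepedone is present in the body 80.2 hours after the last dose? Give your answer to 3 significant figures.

The 3 doses were given 306.2, 193.2, 80.2 hours ago.
Total = 626·(1/2)^(306.2/45.9) + 626·(1/2)^(193.2/45.9) + 626·(1/2)^(80.2/45.9)
      = 6.1432 + 33.845 + 186.46 ≈ 226.45 mg.

226 mg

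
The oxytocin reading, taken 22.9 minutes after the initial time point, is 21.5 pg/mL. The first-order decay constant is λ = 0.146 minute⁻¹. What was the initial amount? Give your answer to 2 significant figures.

610 pg/mL

t½ = ln 2 / λ = 0.69315 / 0.146 ≈ 4.7476 minutes.
Number of half-lives elapsed: n = 22.9/4.7476 ≈ 4.8235.
A₀ = A × 2^n = 21.5 × 2^4.8235 = 21.5 × 28.315 ≈ 608.78 pg/mL.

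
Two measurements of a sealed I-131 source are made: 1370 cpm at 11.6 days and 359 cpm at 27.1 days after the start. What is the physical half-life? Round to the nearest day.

Over Δt = 27.1 − 11.6 = 15.5 days, the level fell by a factor of 1370/359 ≈ 3.8162.
n = log₂(3.8162) ≈ 1.9321 half-lives, so t½ = 15.5/1.9321 ≈ 8.0223 days.

8 days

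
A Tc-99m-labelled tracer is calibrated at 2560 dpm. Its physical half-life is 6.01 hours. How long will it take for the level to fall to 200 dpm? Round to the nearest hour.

Fraction remaining = 200/2560 ≈ 0.078125.
n = log₂(2560/200) = ln(12.8)/ln 2 ≈ 3.6781 half-lives.
t = n × t½ = 3.6781 × 6.01 ≈ 22.105 hours.

22 hours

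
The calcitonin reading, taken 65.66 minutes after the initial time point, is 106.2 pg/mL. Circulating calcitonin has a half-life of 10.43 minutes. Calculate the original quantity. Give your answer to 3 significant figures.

8340 pg/mL

Number of half-lives elapsed: n = 65.66/10.43 ≈ 6.2953.
A₀ = A × 2^n = 106.2 × 2^6.2953 = 106.2 × 78.537 ≈ 8340.6 pg/mL.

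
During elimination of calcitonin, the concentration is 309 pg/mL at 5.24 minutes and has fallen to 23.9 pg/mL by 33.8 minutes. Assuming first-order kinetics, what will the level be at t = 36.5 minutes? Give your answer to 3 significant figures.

Over Δt = 33.8 − 5.24 = 28.56 minutes, the level fell by a factor of 309/23.9 ≈ 12.929.
n = log₂(12.929) ≈ 3.6925 half-lives, so t½ = 28.56/3.6925 ≈ 7.7345 minutes.
From t = 33.8 to t = 36.5: 23.9 × (1/2)^((36.5−33.8)/7.7345) ≈ 18.763 pg/mL.

18.8 pg/mL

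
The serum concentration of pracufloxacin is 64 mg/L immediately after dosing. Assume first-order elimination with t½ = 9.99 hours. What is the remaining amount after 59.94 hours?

1 mg/L

Elapsed time is 6 half-lives (59.94/9.99).
Each half-life halves the amount: 64 × (1/2)^6 = 64/64 = 1 mg/L.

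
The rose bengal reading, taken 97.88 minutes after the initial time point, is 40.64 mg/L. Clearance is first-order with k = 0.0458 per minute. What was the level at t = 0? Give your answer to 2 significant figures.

t½ = ln 2 / k = 0.69315 / 0.0458 ≈ 15.134 minutes.
Number of half-lives elapsed: n = 97.88/15.134 ≈ 6.4675.
A₀ = A × 2^n = 40.64 × 2^6.4675 = 40.64 × 88.491 ≈ 3596.3 mg/L.

3600 mg/L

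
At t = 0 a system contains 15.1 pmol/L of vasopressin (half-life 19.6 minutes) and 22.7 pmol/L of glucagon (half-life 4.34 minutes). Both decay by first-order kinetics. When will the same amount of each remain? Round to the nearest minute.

Set 15.1·(1/2)^(t/19.6) = 22.7·(1/2)^(t/4.34).
Taking log₂: log₂(15.1/22.7) = t·(1/19.6 − 1/4.34).
log₂(0.6652) = -0.58814; 1/19.6 − 1/4.34 = -0.17939.
t = -0.58814 / -0.17939 ≈ 3.2785 minutes.

3 minutes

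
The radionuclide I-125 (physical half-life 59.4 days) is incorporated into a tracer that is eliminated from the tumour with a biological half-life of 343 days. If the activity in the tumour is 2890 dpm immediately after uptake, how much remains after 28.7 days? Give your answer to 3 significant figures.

1950 dpm

1/t_eff = 1/t_phys + 1/t_biol = 1/59.4 + 1/343 = 0.01975 per day.
t_eff = 59.4 × 343 / (59.4 + 343) ≈ 50.632 days.
Remaining = 2890 × (1/2)^(28.7/50.632) = 2890 × (1/2)^0.56684 ≈ 1951 dpm.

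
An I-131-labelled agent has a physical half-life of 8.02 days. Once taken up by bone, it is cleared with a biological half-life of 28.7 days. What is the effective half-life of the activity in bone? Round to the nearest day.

6 days

1/t_eff = 1/t_phys + 1/t_biol = 1/8.02 + 1/28.7 = 0.15953 per day.
t_eff = 8.02 × 28.7 / (8.02 + 28.7) ≈ 6.2684 days.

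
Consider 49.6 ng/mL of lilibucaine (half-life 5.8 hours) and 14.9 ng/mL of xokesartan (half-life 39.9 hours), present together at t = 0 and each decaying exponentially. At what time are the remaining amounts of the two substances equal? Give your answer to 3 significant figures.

11.8 hours

Set 49.6·(1/2)^(t/5.8) = 14.9·(1/2)^(t/39.9).
Taking log₂: log₂(49.6/14.9) = t·(1/5.8 − 1/39.9).
log₂(3.3289) = 1.735; 1/5.8 − 1/39.9 = 0.14735.
t = 1.735 / 0.14735 ≈ 11.775 hours.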